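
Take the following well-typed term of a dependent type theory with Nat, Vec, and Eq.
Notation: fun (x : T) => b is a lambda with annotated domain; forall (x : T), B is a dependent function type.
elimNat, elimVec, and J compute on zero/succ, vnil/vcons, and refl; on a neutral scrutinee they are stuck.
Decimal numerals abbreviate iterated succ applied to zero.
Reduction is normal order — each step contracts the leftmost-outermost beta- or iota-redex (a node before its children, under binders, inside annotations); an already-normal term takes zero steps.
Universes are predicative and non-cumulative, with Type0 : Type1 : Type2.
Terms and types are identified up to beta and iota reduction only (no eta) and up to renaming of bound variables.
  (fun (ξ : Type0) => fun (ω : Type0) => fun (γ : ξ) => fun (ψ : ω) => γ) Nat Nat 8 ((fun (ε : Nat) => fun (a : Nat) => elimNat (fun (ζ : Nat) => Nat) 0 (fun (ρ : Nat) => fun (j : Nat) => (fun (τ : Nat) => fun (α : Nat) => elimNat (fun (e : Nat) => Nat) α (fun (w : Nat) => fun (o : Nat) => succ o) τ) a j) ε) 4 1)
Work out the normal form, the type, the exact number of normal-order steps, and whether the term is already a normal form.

resulting normal form:
  8
type:
  Nat
normal-order step count: 4
term was already normal: no
first redex: a beta-redex


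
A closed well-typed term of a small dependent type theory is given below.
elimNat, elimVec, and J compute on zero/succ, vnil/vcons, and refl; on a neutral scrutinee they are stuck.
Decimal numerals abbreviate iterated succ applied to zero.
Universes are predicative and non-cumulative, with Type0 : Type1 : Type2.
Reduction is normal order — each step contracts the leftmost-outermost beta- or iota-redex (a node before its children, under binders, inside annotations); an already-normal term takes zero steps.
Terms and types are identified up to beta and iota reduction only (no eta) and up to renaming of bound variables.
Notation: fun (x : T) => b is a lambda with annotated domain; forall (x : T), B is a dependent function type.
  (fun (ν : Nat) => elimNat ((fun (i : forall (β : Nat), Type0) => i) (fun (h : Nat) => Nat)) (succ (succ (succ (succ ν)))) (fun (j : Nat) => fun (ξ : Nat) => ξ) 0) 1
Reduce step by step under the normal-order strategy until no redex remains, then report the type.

normal-order reduction:
  (fun (ν : Nat) => elimNat ((fun (i : forall (β : Nat), Type0) => i) (fun (h : Nat) => Nat)) (succ (succ (succ (succ ν)))) (fun (j : Nat) => fun (ξ : Nat) => ξ) 0) 1
  ~> elimNat ((fun (ν : forall (i : Nat), Type0) => ν) (fun (β : Nat) => Nat)) 5 (fun (h : Nat) => fun (j : Nat) => j) 0
  ~> 5
the term's type:
  Nat


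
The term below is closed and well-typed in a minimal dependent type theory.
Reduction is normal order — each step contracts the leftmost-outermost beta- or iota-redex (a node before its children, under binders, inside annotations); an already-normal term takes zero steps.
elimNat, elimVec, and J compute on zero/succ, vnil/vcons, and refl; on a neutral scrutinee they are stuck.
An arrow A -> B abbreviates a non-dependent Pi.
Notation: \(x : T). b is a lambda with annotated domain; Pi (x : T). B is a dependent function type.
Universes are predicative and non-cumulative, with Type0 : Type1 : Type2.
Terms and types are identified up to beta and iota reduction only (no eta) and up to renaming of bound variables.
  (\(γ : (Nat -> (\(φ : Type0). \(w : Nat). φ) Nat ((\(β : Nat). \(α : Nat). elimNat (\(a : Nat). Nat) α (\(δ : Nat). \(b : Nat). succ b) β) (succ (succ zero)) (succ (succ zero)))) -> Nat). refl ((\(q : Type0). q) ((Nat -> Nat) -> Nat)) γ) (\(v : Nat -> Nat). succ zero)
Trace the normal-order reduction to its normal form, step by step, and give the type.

normal-order reduction sequence:
  (\(γ : (Nat -> (\(φ : Type0). \(w : Nat). φ) Nat ((\(β : Nat). \(α : Nat). elimNat (\(a : Nat). Nat) α (\(δ : Nat). \(b : Nat). succ b) β) (succ (succ zero)) (succ (succ zero)))) -> Nat). refl ((\(q : Type0). q) ((Nat -> Nat) -> Nat)) γ) (\(v : Nat -> Nat). succ zero)
  ~> refl ((\(γ : Type0). γ) ((Nat -> Nat) -> Nat)) (\(φ : Nat -> Nat). succ zero)
  ~> refl ((Nat -> Nat) -> Nat) (\(γ : Nat -> Nat). succ zero)
type:
  Eq ((Nat -> Nat) -> Nat) (\(γ : Nat -> Nat). succ zero) (\(φ : Nat -> Nat). succ zero)


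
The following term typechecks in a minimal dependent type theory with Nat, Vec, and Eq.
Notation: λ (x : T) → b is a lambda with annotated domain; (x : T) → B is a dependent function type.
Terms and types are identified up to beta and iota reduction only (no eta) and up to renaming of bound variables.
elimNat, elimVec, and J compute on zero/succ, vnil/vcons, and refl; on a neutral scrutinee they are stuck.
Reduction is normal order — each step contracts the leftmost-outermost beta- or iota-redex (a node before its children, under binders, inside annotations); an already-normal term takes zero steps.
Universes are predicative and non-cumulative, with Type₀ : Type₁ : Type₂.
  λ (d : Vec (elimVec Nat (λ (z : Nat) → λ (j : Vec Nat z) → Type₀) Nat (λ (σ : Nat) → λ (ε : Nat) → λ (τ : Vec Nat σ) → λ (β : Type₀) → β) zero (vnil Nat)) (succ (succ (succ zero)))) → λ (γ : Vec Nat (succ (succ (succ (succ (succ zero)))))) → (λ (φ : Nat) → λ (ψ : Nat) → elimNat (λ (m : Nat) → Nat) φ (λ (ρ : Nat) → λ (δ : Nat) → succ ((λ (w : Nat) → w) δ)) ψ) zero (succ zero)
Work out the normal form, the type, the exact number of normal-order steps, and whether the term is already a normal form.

reduced normal form:
  λ (d : Vec Nat (succ (succ (succ zero)))) → λ (z : Vec Nat (succ (succ (succ (succ (succ zero)))))) → succ zero
type:
  (d : Vec Nat (succ (succ (succ zero)))) → (z : Vec Nat (succ (succ (succ (succ (succ zero)))))) → Nat
reduction steps (normal order): 8
term was already normal: no
first contracted redex: an elimVec iota-redex


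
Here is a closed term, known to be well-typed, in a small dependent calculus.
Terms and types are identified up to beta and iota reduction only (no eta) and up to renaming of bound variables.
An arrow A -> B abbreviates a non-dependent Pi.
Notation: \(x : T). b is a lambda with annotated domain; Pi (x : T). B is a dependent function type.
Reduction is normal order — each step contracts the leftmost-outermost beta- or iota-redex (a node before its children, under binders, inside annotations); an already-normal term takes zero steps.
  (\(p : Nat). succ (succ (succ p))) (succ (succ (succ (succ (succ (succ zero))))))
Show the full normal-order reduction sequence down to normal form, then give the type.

normal-order reduction:
  (\(p : Nat). succ (succ (succ p))) (succ (succ (succ (succ (succ (succ zero))))))
  ~> succ (succ (succ (succ (succ (succ (succ (succ (succ zero))))))))
inferred type:
  Nat


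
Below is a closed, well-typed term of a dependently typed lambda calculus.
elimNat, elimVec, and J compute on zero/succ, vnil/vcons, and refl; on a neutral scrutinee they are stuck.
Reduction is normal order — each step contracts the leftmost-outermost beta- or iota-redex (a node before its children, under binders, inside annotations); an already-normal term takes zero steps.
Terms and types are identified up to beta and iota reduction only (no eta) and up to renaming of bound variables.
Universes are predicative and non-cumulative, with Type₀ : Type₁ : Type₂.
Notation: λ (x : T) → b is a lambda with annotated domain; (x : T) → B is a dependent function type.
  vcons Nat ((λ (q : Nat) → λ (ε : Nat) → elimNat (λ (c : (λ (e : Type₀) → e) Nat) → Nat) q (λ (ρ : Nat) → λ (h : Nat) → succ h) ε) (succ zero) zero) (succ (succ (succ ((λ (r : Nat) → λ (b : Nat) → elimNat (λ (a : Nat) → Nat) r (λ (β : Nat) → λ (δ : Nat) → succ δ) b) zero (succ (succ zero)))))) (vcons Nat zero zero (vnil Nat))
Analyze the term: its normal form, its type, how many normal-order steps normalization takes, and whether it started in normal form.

resulting normal form:
  vcons Nat (succ zero) (succ (succ (succ (succ (succ zero))))) (vcons Nat zero zero (vnil Nat))
inferred type:
  Vec Nat (succ (succ zero))
reduction steps (normal order): 12
already normal: no
first contracted redex: a beta-redex


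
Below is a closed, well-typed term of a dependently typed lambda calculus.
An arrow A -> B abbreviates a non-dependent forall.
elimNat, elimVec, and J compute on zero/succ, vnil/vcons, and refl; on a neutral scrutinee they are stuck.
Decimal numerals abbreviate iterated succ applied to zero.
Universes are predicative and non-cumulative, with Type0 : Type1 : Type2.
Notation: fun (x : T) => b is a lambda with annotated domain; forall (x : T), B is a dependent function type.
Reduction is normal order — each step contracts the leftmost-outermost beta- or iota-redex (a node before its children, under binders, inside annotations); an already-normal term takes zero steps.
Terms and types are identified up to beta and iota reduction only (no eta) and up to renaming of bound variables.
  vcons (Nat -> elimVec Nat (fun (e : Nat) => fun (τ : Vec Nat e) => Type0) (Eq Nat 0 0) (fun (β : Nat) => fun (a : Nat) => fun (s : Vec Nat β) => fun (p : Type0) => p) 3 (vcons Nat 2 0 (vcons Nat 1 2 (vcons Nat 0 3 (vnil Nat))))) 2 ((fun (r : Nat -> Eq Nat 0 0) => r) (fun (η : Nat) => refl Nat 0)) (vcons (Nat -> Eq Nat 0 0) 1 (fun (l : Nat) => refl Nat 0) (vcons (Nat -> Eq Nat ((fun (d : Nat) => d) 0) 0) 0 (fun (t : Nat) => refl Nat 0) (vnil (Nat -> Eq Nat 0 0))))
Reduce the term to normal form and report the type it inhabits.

reduced normal form:
  vcons (Nat -> Eq Nat 0 0) 2 (fun (e : Nat) => refl Nat 0) (vcons (Nat -> Eq Nat 0 0) 1 (fun (τ : Nat) => refl Nat 0) (vcons (Nat -> Eq Nat 0 0) 0 (fun (β : Nat) => refl Nat 0) (vnil (Nat -> Eq Nat 0 0))))
type:
  Vec (Nat -> Eq Nat 0 0) 3


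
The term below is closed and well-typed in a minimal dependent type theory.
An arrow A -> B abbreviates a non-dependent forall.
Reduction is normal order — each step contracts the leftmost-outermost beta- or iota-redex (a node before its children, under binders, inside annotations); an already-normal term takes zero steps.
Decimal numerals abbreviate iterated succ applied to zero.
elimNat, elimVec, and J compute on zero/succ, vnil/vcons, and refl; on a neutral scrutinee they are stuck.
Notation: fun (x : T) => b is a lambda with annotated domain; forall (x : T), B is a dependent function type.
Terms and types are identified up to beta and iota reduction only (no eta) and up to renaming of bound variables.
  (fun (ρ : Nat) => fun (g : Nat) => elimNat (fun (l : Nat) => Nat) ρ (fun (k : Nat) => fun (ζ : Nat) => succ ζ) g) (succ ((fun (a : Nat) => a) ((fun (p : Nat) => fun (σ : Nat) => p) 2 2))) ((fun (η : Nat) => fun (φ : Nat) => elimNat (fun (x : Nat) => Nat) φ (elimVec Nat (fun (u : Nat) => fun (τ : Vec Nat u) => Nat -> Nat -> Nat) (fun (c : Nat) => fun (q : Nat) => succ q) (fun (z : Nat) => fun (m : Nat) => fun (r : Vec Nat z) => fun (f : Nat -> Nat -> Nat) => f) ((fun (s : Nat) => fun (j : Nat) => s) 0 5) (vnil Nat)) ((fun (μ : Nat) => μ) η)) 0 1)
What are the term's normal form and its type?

reduced normal form:
  4
type:
  Nat
observation: normalization takes exactly 14 steps under the normal-order strategy.


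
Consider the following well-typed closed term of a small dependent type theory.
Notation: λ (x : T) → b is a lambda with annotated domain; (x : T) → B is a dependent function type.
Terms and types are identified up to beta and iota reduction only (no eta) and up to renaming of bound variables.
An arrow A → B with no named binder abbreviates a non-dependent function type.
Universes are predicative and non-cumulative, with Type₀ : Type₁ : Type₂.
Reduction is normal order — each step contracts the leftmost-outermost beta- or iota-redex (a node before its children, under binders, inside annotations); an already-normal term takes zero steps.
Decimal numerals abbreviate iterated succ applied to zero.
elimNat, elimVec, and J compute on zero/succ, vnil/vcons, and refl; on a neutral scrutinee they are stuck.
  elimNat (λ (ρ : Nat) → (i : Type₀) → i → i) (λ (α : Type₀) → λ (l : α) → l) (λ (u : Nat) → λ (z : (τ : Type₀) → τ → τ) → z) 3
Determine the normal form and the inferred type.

resulting normal form:
  λ (ρ : Type₀) → λ (i : ρ) → i
the term's type:
  (ρ : Type₀) → ρ → ρ


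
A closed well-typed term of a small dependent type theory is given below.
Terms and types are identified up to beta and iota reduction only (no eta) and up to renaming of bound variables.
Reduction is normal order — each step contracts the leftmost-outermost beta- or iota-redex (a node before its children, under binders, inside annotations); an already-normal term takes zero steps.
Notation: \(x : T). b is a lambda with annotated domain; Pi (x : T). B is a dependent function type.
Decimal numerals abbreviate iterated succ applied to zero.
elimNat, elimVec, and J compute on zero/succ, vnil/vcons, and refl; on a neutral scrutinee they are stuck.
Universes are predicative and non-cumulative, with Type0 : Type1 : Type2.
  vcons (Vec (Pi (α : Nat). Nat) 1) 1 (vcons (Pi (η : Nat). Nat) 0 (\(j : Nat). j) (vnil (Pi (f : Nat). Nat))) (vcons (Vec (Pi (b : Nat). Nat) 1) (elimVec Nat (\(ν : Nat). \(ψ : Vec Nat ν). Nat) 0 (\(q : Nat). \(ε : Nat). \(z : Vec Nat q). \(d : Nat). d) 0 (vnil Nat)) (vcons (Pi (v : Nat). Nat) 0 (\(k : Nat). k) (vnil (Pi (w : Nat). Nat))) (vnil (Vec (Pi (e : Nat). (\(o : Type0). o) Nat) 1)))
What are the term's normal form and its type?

resulting normal form:
  vcons (Vec (Pi (α : Nat). Nat) 1) 1 (vcons (Pi (η : Nat). Nat) 0 (\(j : Nat). j) (vnil (Pi (f : Nat). Nat))) (vcons (Vec (Pi (b : Nat). Nat) 1) 0 (vcons (Pi (ν : Nat). Nat) 0 (\(ψ : Nat). ψ) (vnil (Pi (q : Nat). Nat))) (vnil (Vec (Pi (ε : Nat). Nat) 1)))
the term's type:
  Vec (Vec (Pi (α : Nat). Nat) 1) 2
observation: contracting an elimVec iota-redex first, the term normalizes in 2 steps.


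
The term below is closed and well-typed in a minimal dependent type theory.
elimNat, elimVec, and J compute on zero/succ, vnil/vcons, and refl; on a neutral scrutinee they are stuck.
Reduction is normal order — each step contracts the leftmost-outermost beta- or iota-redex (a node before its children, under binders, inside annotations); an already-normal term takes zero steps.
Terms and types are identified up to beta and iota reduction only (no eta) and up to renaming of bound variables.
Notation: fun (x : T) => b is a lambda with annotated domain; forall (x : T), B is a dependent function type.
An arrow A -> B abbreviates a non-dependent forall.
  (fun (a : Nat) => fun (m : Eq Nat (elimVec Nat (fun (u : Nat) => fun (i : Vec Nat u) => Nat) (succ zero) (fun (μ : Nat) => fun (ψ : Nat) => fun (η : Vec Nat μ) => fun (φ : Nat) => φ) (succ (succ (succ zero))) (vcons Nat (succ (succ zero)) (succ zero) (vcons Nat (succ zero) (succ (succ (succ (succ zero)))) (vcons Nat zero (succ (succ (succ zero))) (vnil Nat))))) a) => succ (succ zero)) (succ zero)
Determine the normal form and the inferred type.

normal form:
  fun (a : Eq Nat (succ zero) (succ zero)) => succ (succ zero)
type:
  Eq Nat (succ zero) (succ zero) -> Nat
observation: 17 normal-order steps separate the term from its normal form.


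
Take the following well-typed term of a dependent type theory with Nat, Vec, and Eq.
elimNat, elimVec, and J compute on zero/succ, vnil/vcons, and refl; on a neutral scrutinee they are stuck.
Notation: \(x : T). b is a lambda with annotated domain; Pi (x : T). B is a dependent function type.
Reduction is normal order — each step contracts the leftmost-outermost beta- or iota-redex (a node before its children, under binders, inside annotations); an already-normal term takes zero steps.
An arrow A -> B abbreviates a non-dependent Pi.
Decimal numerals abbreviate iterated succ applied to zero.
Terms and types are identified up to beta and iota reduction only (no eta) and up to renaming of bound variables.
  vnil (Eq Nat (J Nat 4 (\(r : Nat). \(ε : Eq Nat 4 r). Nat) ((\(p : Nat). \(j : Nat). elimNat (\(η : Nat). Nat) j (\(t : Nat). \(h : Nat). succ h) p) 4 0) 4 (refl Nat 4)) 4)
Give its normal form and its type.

resulting normal form:
  vnil (Eq Nat 4 4)
type:
  Vec (Eq Nat 4 4) 0
observation: the term reaches its normal form after 16 normal-order steps.


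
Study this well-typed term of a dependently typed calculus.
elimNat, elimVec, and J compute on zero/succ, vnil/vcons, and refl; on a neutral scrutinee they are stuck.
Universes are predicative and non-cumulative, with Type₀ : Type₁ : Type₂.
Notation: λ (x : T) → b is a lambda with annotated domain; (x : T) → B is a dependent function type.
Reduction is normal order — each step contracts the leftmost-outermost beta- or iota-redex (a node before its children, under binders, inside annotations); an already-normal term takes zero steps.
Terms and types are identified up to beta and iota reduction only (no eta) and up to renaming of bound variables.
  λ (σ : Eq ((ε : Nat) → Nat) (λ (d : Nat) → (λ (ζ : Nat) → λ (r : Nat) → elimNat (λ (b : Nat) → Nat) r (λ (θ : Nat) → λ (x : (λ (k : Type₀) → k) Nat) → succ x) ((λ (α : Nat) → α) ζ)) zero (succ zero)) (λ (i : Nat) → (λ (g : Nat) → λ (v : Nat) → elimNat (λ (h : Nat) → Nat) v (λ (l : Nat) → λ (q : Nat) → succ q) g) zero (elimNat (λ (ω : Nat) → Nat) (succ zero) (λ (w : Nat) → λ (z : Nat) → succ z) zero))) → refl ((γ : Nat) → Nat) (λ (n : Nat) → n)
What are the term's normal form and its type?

normal form:
  λ (σ : Eq ((ε : Nat) → Nat) (λ (d : Nat) → succ zero) (λ (ζ : Nat) → succ zero)) → refl ((r : Nat) → Nat) (λ (b : Nat) → b)
the term's type:
  (σ : Eq ((ε : Nat) → Nat) (λ (d : Nat) → succ zero) (λ (ζ : Nat) → succ zero)) → Eq ((r : Nat) → Nat) (λ (b : Nat) → b) (λ (θ : Nat) → θ)
observation: contracting a beta-redex first, the term normalizes in 9 steps.


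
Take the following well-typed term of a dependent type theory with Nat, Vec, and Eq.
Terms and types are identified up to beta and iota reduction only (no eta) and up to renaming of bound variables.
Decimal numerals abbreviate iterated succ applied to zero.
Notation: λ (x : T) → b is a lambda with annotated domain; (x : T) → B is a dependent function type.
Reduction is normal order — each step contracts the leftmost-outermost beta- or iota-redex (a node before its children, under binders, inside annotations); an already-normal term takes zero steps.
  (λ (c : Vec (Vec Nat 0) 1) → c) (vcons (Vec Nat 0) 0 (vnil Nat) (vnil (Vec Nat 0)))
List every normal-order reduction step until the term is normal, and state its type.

normal-order reduction sequence:
  (λ (c : Vec (Vec Nat 0) 1) → c) (vcons (Vec Nat 0) 0 (vnil Nat) (vnil (Vec Nat 0)))
  ~> vcons (Vec Nat 0) 0 (vnil Nat) (vnil (Vec Nat 0))
inferred type:
  Vec (Vec Nat 0) 1


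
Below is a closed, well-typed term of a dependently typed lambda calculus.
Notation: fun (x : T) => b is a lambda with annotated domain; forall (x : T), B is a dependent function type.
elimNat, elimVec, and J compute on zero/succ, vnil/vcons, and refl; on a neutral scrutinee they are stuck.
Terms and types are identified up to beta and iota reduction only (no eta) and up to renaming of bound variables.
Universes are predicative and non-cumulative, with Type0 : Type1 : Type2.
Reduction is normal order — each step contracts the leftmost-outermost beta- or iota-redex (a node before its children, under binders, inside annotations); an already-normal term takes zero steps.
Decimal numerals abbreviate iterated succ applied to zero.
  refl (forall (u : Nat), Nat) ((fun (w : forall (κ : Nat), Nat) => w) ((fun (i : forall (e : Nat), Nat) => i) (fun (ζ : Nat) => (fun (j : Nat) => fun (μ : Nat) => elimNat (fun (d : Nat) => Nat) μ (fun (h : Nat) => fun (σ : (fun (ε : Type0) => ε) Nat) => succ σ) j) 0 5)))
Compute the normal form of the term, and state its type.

normal form:
  refl (forall (u : Nat), Nat) (fun (w : Nat) => 5)
the term's type:
  Eq (forall (u : Nat), Nat) (fun (w : Nat) => 5) (fun (κ : Nat) => 5)


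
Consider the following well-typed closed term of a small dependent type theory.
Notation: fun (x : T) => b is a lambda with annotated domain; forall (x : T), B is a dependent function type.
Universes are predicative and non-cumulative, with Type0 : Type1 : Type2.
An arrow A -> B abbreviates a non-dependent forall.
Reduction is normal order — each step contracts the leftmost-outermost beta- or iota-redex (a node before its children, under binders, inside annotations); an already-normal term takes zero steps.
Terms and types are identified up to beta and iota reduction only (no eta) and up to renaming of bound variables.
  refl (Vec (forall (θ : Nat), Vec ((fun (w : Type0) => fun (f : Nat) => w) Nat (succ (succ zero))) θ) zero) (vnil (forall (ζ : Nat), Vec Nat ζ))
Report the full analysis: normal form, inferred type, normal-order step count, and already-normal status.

normal form:
  refl (Vec (forall (θ : Nat), Vec Nat θ) zero) (vnil (forall (w : Nat), Vec Nat w))
type:
  Eq (Vec (forall (θ : Nat), Vec Nat θ) zero) (vnil (forall (w : Nat), Vec Nat w)) (vnil (forall (f : Nat), Vec Nat f))
normal-order step count: 2
started in normal form: no
first redex: a beta-redex


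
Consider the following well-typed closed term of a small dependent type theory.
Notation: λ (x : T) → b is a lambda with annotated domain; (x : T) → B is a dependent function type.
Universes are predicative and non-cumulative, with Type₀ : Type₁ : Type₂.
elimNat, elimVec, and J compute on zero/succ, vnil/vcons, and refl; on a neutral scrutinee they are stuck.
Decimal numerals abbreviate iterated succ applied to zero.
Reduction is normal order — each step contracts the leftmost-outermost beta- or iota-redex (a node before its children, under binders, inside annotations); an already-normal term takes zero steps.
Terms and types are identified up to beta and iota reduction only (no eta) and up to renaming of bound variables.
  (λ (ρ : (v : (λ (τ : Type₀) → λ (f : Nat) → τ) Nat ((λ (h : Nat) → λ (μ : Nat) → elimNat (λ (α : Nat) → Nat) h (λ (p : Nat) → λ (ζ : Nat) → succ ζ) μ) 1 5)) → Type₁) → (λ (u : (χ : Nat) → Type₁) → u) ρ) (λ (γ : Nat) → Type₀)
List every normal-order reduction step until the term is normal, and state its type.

normal-order reduction:
  (λ (ρ : (v : (λ (τ : Type₀) → λ (f : Nat) → τ) Nat ((λ (h : Nat) → λ (μ : Nat) → elimNat (λ (α : Nat) → Nat) h (λ (p : Nat) → λ (ζ : Nat) → succ ζ) μ) 1 5)) → Type₁) → (λ (u : (χ : Nat) → Type₁) → u) ρ) (λ (γ : Nat) → Type₀)
  ~> (λ (ρ : (v : Nat) → Type₁) → ρ) (λ (τ : Nat) → Type₀)
  ~> λ (ρ : Nat) → Type₀
the term's type:
  (ρ : Nat) → Type₁


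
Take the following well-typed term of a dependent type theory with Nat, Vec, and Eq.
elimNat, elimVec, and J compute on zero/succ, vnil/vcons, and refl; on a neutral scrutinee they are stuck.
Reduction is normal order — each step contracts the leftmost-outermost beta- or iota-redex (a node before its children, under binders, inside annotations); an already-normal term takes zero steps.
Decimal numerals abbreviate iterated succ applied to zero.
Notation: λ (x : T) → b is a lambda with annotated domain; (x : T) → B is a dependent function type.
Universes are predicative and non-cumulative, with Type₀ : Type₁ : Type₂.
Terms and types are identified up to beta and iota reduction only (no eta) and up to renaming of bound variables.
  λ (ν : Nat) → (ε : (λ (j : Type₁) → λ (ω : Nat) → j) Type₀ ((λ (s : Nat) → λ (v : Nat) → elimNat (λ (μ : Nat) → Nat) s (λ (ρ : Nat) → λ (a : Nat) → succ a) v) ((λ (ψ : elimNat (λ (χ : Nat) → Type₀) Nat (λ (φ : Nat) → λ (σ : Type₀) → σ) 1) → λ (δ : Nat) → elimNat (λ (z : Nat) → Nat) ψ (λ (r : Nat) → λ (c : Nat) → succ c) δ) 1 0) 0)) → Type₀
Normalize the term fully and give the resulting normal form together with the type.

resulting normal form:
  λ (ν : Nat) → (ε : Type₀) → Type₀
type:
  (ν : Nat) → Type₁


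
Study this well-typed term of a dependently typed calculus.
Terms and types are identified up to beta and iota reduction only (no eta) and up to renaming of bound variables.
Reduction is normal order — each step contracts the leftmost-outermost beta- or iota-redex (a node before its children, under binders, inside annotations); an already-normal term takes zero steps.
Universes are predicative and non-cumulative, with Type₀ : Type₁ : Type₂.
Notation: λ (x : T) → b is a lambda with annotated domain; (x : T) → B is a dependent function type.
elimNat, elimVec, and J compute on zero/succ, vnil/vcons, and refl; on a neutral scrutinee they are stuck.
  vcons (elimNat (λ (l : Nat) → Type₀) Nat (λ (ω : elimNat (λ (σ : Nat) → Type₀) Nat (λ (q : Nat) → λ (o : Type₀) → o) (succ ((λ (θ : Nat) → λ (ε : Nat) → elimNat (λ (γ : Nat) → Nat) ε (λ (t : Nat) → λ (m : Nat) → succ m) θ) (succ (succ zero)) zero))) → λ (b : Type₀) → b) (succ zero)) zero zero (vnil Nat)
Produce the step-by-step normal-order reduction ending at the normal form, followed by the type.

reduction (normal order):
  vcons (elimNat (λ (l : Nat) → Type₀) Nat (λ (ω : elimNat (λ (σ : Nat) → Type₀) Nat (λ (q : Nat) → λ (o : Type₀) → o) (succ ((λ (θ : Nat) → λ (ε : Nat) → elimNat (λ (γ : Nat) → Nat) ε (λ (t : Nat) → λ (m : Nat) → succ m) θ) (succ (succ zero)) zero))) → λ (b : Type₀) → b) (succ zero)) zero zero (vnil Nat)
  ~> vcons ((λ (l : elimNat (λ (ω : Nat) → Type₀) Nat (λ (σ : Nat) → λ (q : Type₀) → q) (succ ((λ (o : Nat) → λ (θ : Nat) → elimNat (λ (ε : Nat) → Nat) θ (λ (γ : Nat) → λ (t : Nat) → succ t) o) (succ (succ zero)) zero))) → λ (m : Type₀) → m) zero (elimNat (λ (b : Nat) → Type₀) Nat (λ (d : elimNat (λ (s : Nat) → Type₀) Nat (λ (n : Nat) → λ (x : Type₀) → x) (succ ((λ (r : Nat) → λ (χ : Nat) → elimNat (λ (j : Nat) → Nat) χ (λ (ξ : Nat) → λ (ρ : Nat) → succ ρ) r) (succ (succ zero)) zero))) → λ (p : Type₀) → p) zero)) zero zero (vnil Nat)
  ~> vcons ((λ (l : Type₀) → l) (elimNat (λ (ω : Nat) → Type₀) Nat (λ (σ : elimNat (λ (q : Nat) → Type₀) Nat (λ (o : Nat) → λ (θ : Type₀) → θ) (succ ((λ (ε : Nat) → λ (γ : Nat) → elimNat (λ (t : Nat) → Nat) γ (λ (m : Nat) → λ (b : Nat) → succ b) ε) (succ (succ zero)) zero))) → λ (d : Type₀) → d) zero)) zero zero (vnil Nat)
  ~> vcons (elimNat (λ (l : Nat) → Type₀) Nat (λ (ω : elimNat (λ (σ : Nat) → Type₀) Nat (λ (q : Nat) → λ (o : Type₀) → o) (succ ((λ (θ : Nat) → λ (ε : Nat) → elimNat (λ (γ : Nat) → Nat) ε (λ (t : Nat) → λ (m : Nat) → succ m) θ) (succ (succ zero)) zero))) → λ (b : Type₀) → b) zero) zero zero (vnil Nat)
  ~> vcons Nat zero zero (vnil Nat)
inferred type:
  Vec Nat (succ zero)


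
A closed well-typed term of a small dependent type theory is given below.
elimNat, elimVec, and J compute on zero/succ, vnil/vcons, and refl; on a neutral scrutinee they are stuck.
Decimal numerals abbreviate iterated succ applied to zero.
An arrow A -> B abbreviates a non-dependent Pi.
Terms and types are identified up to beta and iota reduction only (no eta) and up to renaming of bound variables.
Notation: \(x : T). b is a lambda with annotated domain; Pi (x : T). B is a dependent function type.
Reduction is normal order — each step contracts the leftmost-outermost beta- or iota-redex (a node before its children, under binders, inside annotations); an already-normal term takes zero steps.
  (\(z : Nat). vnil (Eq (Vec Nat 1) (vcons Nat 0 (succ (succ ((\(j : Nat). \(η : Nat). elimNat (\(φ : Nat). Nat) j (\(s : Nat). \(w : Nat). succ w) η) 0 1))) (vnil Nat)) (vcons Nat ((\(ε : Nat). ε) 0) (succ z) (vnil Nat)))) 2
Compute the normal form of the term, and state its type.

resulting normal form:
  vnil (Eq (Vec Nat 1) (vcons Nat 0 3 (vnil Nat)) (vcons Nat 0 3 (vnil Nat)))
the term's type:
  Vec (Eq (Vec Nat 1) (vcons Nat 0 3 (vnil Nat)) (vcons Nat 0 3 (vnil Nat))) 0
observation: 8 normal-order steps separate the term from its normal form.


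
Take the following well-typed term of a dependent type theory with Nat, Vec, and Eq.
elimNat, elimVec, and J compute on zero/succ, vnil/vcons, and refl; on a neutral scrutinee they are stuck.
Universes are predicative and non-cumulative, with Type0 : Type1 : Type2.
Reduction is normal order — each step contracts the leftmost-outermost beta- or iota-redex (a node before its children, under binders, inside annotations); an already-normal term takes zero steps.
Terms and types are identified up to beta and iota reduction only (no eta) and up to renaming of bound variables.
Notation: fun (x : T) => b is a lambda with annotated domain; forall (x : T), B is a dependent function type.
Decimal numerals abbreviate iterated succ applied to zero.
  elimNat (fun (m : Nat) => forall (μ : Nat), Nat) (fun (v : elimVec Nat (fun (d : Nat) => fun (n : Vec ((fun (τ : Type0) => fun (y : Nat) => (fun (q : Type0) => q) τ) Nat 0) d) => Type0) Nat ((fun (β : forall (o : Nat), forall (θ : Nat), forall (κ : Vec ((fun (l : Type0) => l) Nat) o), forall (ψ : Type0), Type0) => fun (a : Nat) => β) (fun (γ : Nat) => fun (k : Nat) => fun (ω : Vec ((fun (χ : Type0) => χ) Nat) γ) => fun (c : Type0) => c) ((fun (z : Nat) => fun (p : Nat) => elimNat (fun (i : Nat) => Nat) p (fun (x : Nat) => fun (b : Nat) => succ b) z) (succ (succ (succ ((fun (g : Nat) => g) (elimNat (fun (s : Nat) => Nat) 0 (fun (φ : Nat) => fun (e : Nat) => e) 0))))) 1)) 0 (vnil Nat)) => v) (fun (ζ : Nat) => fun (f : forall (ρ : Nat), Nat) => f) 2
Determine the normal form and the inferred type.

reduced normal form:
  fun (m : Nat) => m
the term's type:
  forall (m : Nat), Nat
observation: 8 normal-order steps separate the term from its normal form.


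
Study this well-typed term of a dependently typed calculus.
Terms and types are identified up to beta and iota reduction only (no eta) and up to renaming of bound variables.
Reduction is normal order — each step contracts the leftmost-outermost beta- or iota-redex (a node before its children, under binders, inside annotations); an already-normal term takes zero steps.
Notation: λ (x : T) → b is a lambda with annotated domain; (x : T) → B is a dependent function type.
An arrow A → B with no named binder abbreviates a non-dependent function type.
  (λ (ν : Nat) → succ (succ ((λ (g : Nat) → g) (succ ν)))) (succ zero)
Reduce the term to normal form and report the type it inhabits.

resulting normal form:
  succ (succ (succ (succ zero)))
type:
  Nat


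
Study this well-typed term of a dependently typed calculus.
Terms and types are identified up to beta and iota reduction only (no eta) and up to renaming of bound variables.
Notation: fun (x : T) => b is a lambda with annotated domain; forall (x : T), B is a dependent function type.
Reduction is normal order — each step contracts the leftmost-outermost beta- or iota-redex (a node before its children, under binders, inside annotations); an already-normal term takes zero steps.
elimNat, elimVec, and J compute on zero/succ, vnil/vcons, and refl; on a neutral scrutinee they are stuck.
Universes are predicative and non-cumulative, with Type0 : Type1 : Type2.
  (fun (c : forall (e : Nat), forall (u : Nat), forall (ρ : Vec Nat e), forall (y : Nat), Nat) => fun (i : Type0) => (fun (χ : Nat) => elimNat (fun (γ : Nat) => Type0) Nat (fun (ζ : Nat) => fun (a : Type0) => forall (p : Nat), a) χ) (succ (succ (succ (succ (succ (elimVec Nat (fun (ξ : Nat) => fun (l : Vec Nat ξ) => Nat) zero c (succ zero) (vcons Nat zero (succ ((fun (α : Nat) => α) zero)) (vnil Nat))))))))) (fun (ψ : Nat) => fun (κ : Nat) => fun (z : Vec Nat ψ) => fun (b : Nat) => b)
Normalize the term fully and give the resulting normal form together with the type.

resulting normal form:
  fun (c : Type0) => forall (e : Nat), forall (u : Nat), forall (ρ : Nat), forall (y : Nat), forall (i : Nat), Nat
type:
  forall (c : Type0), Type0


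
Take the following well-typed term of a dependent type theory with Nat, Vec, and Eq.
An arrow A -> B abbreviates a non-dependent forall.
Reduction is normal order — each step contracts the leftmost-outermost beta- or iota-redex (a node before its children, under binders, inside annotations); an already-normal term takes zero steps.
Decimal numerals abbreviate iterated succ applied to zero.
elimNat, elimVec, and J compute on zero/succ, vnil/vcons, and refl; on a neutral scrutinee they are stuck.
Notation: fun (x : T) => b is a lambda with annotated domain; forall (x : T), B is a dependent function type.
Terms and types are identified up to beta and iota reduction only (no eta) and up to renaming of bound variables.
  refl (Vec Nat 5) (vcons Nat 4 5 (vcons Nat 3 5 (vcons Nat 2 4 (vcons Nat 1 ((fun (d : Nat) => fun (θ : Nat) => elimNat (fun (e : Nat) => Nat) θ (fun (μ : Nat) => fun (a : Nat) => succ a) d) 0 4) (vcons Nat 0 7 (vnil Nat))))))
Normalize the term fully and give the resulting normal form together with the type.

normal form:
  refl (Vec Nat 5) (vcons Nat 4 5 (vcons Nat 3 5 (vcons Nat 2 4 (vcons Nat 1 4 (vcons Nat 0 7 (vnil Nat))))))
type:
  Eq (Vec Nat 5) (vcons Nat 4 5 (vcons Nat 3 5 (vcons Nat 2 4 (vcons Nat 1 4 (vcons Nat 0 7 (vnil Nat)))))) (vcons Nat 4 5 (vcons Nat 3 5 (vcons Nat 2 4 (vcons Nat 1 4 (vcons Nat 0 7 (vnil Nat))))))
observation: the leftmost-outermost redex is a beta-redex, and normalization takes 3 steps.


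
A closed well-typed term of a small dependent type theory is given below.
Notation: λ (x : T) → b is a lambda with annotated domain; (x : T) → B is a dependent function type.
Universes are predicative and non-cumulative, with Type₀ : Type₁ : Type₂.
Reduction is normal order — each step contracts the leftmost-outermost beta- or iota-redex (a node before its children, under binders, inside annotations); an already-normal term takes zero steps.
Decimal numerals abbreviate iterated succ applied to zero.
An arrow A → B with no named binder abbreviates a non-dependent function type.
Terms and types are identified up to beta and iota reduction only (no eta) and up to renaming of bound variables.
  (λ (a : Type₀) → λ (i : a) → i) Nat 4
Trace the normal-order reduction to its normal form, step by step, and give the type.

normal-order reduction:
  (λ (a : Type₀) → λ (i : a) → i) Nat 4
  ~> (λ (a : Nat) → a) 4
  ~> 4
the term's type:
  Nat


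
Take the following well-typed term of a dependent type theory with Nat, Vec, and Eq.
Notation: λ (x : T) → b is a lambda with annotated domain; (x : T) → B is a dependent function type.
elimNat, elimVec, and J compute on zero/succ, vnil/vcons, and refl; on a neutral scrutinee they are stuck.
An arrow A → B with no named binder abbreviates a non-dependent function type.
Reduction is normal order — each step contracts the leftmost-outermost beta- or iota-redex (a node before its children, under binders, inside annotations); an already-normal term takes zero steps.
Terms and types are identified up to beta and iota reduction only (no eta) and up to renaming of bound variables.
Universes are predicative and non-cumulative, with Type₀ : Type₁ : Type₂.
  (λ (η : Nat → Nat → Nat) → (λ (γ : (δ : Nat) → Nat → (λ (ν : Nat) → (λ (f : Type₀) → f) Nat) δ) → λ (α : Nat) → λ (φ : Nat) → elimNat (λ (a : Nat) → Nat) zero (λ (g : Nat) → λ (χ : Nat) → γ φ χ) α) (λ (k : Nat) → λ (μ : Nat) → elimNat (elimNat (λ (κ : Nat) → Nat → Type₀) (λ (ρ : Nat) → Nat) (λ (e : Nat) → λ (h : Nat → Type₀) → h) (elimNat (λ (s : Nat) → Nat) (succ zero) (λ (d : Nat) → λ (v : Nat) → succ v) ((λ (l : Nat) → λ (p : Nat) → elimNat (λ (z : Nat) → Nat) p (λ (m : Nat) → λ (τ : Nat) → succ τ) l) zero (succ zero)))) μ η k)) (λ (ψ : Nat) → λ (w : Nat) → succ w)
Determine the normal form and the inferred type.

resulting normal form:
  λ (η : Nat) → λ (γ : Nat) → elimNat (λ (δ : Nat) → Nat) zero (λ (ν : Nat) → λ (f : Nat) → elimNat (λ (α : Nat) → Nat) f (λ (φ : Nat) → λ (a : Nat) → succ a) γ) η
inferred type:
  Nat → Nat → Nat


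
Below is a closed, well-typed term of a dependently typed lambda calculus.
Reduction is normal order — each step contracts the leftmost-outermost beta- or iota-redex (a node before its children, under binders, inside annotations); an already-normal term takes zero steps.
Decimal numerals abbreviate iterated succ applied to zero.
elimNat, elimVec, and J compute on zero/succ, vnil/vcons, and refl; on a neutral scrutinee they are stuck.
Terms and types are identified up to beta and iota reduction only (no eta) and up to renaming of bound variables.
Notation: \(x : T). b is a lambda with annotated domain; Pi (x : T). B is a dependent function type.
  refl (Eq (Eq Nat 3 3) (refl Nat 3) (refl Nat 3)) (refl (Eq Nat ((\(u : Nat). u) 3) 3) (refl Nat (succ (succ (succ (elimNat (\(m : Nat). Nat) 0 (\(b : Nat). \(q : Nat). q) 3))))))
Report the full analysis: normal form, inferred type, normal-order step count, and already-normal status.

resulting normal form:
  refl (Eq (Eq Nat 3 3) (refl Nat 3) (refl Nat 3)) (refl (Eq Nat 3 3) (refl Nat 3))
inferred type:
  Eq (Eq (Eq Nat 3 3) (refl Nat 3) (refl Nat 3)) (refl (Eq Nat 3 3) (refl Nat 3)) (refl (Eq Nat 3 3) (refl Nat 3))
reduction steps (normal order): 11
started in normal form: no
first contracted redex: a beta-redex


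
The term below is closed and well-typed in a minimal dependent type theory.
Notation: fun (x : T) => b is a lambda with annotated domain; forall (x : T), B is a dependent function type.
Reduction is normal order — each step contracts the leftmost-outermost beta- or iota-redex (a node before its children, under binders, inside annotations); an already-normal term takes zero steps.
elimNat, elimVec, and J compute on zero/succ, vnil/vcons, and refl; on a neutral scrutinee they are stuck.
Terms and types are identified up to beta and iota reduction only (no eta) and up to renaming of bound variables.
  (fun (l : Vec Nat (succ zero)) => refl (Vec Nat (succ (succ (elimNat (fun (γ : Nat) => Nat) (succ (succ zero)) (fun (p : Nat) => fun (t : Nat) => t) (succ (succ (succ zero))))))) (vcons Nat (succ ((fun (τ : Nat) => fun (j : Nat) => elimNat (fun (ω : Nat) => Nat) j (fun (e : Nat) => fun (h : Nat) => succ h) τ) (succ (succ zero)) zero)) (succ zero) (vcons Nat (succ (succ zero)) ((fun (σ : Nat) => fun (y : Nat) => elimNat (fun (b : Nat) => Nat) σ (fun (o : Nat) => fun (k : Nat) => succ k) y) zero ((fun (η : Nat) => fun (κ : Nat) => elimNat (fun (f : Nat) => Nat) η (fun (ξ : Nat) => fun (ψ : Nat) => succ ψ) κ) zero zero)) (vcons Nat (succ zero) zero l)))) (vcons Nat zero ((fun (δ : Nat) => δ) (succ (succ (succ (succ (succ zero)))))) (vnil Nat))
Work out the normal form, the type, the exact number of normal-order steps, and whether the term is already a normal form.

normal form:
  refl (Vec Nat (succ (succ (succ (succ zero))))) (vcons Nat (succ (succ (succ zero))) (succ zero) (vcons Nat (succ (succ zero)) zero (vcons Nat (succ zero) zero (vcons Nat zero (succ (succ (succ (succ (succ zero))))) (vnil Nat)))))
the term's type:
  Eq (Vec Nat (succ (succ (succ (succ zero))))) (vcons Nat (succ (succ (succ zero))) (succ zero) (vcons Nat (succ (succ zero)) zero (vcons Nat (succ zero) zero (vcons Nat zero (succ (succ (succ (succ (succ zero))))) (vnil Nat))))) (vcons Nat (succ (succ (succ zero))) (succ zero) (vcons Nat (succ (succ zero)) zero (vcons Nat (succ zero) zero (vcons Nat zero (succ (succ (succ (succ (succ zero))))) (vnil Nat)))))
normal-order step count: 27
started in normal form: no
first redex: a beta-redex


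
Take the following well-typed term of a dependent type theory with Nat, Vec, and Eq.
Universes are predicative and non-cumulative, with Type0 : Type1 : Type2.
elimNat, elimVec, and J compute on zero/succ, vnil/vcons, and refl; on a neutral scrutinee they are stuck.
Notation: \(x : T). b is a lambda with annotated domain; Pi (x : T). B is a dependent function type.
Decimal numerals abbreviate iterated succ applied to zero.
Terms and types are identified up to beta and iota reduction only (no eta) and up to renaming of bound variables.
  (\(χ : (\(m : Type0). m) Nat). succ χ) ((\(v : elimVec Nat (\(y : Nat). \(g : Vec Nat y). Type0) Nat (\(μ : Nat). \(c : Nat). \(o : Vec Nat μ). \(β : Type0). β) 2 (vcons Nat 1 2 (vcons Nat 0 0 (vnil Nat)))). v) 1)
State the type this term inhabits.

inferred type:
  Nat
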